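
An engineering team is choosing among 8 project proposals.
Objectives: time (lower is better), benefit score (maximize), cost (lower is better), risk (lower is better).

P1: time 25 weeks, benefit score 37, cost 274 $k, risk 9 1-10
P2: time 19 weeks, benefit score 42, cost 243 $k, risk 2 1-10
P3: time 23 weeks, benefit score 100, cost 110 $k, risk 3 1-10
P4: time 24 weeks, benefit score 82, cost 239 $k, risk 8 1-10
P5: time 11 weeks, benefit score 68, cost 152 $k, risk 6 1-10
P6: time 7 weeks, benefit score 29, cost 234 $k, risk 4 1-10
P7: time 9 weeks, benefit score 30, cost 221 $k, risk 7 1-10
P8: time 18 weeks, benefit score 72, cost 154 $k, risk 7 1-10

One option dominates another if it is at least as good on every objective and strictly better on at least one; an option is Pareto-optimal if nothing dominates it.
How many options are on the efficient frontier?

P1: dominated by P2 (time 19≤25, benefit score 42≥37, cost 243≤274, risk 2≤9).
P2: not dominated (best risk).
P3: not dominated (best benefit score).
P4: dominated by P3 (time 23≤24, benefit score 100≥82, cost 110≤239, risk 3≤8).
P5: not dominated.
P6: not dominated (best time).
P7: not dominated.
P8: not dominated.
Pareto-optimal: P2, P3, P5, P6, P7, P8 → 6.

6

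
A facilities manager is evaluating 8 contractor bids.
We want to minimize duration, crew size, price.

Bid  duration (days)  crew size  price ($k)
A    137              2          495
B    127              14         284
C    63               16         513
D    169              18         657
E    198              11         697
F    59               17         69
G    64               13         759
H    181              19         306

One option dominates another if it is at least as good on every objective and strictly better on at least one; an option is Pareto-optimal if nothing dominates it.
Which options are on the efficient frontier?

A: not dominated (best crew size).
B: not dominated.
C: not dominated.
D: dominated by A (duration 137≤169, crew size 2≤18, price 495≤657).
E: dominated by A (duration 137≤198, crew size 2≤11, price 495≤697).
F: not dominated (best duration).
G: not dominated.
H: dominated by B (duration 127≤181, crew size 14≤19, price 284≤306).

A, B, C, F, G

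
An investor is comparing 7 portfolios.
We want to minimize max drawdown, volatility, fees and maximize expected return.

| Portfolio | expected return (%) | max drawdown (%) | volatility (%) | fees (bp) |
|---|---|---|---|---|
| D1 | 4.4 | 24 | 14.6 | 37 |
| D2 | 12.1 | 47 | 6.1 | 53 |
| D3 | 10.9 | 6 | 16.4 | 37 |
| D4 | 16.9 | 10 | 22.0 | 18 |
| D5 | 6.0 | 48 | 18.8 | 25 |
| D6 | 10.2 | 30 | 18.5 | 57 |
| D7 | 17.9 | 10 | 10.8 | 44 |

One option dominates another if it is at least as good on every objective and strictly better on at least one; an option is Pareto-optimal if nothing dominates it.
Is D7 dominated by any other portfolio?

No

D1: worse on expected return (4.4 vs 17.9).
D2: worse on expected return (12.1 vs 17.9).
D3: worse on expected return (10.9 vs 17.9).
D4: worse on expected return (16.9 vs 17.9).
D5: worse on expected return (6.0 vs 17.9).
D6: worse on expected return (10.2 vs 17.9).
No option is at least as good as D7 on every objective and strictly better on one.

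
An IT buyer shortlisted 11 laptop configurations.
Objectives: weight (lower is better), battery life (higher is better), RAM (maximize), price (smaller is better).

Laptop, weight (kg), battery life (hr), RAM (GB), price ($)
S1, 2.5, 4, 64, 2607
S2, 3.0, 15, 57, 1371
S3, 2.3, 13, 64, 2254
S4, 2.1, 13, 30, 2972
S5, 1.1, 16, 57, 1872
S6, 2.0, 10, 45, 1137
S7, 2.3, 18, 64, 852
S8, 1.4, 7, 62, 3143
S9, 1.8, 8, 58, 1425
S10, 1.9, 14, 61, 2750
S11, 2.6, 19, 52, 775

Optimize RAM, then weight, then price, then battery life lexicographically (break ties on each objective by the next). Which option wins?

First maximize RAM: best is 64, kept {S1, S3, S7}.
Then minimize weight: best is 2.3, kept {S3, S7}.
Then minimize price: best is 852, kept {S7}.

S7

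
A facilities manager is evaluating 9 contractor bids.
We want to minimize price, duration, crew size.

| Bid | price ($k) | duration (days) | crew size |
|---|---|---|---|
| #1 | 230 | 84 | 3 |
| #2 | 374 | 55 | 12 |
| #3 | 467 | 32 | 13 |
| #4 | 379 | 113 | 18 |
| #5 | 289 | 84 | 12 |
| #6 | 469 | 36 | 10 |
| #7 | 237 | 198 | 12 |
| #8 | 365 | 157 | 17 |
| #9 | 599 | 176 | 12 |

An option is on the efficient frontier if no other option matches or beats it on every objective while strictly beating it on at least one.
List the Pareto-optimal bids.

#1, #2, #3, #6

#1: not dominated (best price).
#2: not dominated.
#3: not dominated (best duration).
#4: dominated by #1 (price 230≤379, duration 84≤113, crew size 3≤18).
#5: dominated by #1 (price 230≤289, duration 84≤84, crew size 3≤12).
#6: not dominated.
#7: dominated by #1 (price 230≤237, duration 84≤198, crew size 3≤12).
#8: dominated by #1 (price 230≤365, duration 84≤157, crew size 3≤17).
#9: dominated by #1 (price 230≤599, duration 84≤176, crew size 3≤12).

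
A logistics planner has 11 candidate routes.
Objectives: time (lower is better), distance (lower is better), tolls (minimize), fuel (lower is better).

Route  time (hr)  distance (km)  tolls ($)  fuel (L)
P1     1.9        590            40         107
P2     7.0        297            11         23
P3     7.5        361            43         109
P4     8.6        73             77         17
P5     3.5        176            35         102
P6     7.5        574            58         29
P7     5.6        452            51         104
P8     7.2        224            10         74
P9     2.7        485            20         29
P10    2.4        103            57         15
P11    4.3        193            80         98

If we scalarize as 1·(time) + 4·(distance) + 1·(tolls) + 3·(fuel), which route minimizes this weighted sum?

P1: 1·1.9 + 4·590 + 1·40 + 3·107 = 2722.9
P2: 1·7.0 + 4·297 + 1·11 + 3·23 = 1275.0
P3: 1·7.5 + 4·361 + 1·43 + 3·109 = 1821.5
P4: 1·8.6 + 4·73 + 1·77 + 3·17 = 428.6
P5: 1·3.5 + 4·176 + 1·35 + 3·102 = 1048.5
P6: 1·7.5 + 4·574 + 1·58 + 3·29 = 2448.5
P7: 1·5.6 + 4·452 + 1·51 + 3·104 = 2176.6
P8: 1·7.2 + 4·224 + 1·10 + 3·74 = 1135.2
P9: 1·2.7 + 4·485 + 1·20 + 3·29 = 2049.7
P10: 1·2.4 + 4·103 + 1·57 + 3·15 = 516.4
P11: 1·4.3 + 4·193 + 1·80 + 3·98 = 1150.3
Lowest: P4 at 428.6.

P4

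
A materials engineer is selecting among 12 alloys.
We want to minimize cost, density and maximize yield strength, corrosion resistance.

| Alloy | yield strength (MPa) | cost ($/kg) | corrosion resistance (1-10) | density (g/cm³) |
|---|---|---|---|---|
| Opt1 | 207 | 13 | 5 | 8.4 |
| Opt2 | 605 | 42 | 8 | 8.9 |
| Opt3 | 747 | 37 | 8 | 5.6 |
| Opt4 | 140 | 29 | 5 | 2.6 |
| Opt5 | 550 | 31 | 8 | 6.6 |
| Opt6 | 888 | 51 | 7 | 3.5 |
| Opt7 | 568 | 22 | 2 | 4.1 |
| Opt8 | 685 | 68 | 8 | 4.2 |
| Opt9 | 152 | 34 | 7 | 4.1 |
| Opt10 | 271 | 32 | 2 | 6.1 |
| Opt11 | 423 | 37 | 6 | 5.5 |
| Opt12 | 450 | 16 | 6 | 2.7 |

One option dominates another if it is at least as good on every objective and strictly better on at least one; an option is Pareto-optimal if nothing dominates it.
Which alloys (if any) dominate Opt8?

Opt1: worse on yield strength (207 vs 685).
Opt2: worse on yield strength (605 vs 685).
Opt3: worse on density (5.6 vs 4.2).
Opt4: worse on yield strength (140 vs 685).
Opt5: worse on yield strength (550 vs 685).
Opt6: worse on corrosion resistance (7 vs 8).
Opt7: worse on yield strength (568 vs 685).
Opt9: worse on yield strength (152 vs 685).
Opt10: worse on yield strength (271 vs 685).
Opt11: worse on yield strength (423 vs 685).
Opt12: worse on yield strength (450 vs 685).
No option dominates Opt8.

none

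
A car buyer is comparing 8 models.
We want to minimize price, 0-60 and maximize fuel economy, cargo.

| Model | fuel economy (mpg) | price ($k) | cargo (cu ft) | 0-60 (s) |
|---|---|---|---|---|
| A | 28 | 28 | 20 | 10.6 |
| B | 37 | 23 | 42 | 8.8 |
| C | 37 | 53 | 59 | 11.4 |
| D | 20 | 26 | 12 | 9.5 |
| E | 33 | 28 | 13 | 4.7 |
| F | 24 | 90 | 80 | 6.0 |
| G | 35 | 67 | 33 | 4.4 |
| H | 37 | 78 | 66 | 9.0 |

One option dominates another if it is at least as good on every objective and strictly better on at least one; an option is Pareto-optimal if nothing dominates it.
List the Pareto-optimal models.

A: dominated by B (fuel economy 37≥28, price 23≤28, cargo 42≥20, 0-60 8.8≤10.6).
B: not dominated (best price).
C: not dominated.
D: dominated by B (fuel economy 37≥20, price 23≤26, cargo 42≥12, 0-60 8.8≤9.5).
E: not dominated.
F: not dominated (best cargo).
G: not dominated (best 0-60).
H: not dominated.

B, C, E, F, G, H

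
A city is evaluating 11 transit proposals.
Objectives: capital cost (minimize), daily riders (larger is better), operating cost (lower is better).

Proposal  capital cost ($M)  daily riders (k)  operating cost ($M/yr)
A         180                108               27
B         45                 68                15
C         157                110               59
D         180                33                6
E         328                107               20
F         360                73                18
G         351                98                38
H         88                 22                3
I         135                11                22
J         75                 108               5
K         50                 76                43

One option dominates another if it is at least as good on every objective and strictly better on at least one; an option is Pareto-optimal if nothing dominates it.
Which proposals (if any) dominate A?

J

J: capital cost 75≤180, daily riders 108≥108, operating cost 5≤27 — dominates A.
Others (B, C, D, E, F, G, H, I, K) are each worse than A on at least one objective.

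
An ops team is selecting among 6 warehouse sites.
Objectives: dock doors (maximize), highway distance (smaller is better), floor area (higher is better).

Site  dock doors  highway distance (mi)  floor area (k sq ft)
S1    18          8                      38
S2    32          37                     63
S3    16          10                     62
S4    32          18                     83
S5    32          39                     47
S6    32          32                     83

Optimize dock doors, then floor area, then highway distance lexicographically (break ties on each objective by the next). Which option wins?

S4

First maximize dock doors: best is 32, kept {S2, S4, S5, S6}.
Then maximize floor area: best is 83, kept {S4, S6}.
Then minimize highway distance: best is 18, kept {S4}.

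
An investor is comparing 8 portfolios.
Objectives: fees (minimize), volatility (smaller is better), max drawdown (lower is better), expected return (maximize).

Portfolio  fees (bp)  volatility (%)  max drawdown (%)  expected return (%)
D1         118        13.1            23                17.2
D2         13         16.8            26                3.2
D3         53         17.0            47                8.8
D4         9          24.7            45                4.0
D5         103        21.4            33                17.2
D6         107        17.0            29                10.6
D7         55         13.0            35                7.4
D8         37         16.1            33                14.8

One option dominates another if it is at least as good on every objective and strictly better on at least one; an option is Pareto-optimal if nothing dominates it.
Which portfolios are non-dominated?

D1: not dominated (best max drawdown).
D2: not dominated.
D3: dominated by D8 (fees 37≤53, volatility 16.1≤17.0, max drawdown 33≤47, expected return 14.8≥8.8).
D4: not dominated (best fees).
D5: not dominated.
D6: not dominated.
D7: not dominated (best volatility).
D8: not dominated.

D1, D2, D4, D5, D6, D7, D8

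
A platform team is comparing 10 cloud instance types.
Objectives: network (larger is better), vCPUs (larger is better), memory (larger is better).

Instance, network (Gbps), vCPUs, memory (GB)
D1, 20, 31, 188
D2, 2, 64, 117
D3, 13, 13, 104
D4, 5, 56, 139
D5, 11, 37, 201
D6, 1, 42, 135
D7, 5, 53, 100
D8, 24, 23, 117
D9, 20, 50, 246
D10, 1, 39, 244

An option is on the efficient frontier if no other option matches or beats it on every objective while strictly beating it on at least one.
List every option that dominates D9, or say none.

D1: worse on vCPUs (31 vs 50).
D2: worse on network (2 vs 20).
D3: worse on network (13 vs 20).
D4: worse on network (5 vs 20).
D5: worse on network (11 vs 20).
D6: worse on network (1 vs 20).
D7: worse on network (5 vs 20).
D8: worse on vCPUs (23 vs 50).
D10: worse on network (1 vs 20).
No option dominates D9.

none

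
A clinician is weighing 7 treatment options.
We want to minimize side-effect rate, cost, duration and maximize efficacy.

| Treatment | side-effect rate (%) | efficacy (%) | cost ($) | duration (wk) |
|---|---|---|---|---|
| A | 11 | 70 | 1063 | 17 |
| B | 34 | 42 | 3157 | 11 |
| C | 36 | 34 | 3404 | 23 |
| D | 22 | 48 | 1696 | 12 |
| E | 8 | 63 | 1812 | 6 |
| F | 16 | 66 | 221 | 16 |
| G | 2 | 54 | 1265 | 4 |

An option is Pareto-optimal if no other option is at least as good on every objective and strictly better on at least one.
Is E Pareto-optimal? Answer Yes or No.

Yes

A: worse on side-effect rate (11 vs 8).
B: worse on side-effect rate (34 vs 8).
C: worse on side-effect rate (36 vs 8).
D: worse on side-effect rate (22 vs 8).
F: worse on side-effect rate (16 vs 8).
G: worse on efficacy (54 vs 63).
No option is at least as good as E on every objective and strictly better on one.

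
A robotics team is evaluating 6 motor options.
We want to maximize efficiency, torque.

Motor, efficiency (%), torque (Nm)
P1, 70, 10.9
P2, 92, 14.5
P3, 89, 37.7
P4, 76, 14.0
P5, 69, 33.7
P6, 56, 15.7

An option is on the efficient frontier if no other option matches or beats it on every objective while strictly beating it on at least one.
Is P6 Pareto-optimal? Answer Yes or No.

No

P3 vs P6: efficiency 89≥56, torque 37.7≥15.7 — P3 is at least as good on every objective and strictly better on at least one, so P3 dominates P6.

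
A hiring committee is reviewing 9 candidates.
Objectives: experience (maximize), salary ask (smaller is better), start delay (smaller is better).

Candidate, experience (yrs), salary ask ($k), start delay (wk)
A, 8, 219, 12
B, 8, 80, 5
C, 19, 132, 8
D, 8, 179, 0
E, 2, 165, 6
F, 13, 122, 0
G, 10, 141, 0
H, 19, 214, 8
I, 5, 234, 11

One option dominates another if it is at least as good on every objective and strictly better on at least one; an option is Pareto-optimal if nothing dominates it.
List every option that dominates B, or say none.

A: worse on salary ask (219 vs 80).
C: worse on salary ask (132 vs 80).
D: worse on salary ask (179 vs 80).
E: worse on experience (2 vs 8).
F: worse on salary ask (122 vs 80).
G: worse on salary ask (141 vs 80).
H: worse on salary ask (214 vs 80).
I: worse on experience (5 vs 8).
No option dominates B.

none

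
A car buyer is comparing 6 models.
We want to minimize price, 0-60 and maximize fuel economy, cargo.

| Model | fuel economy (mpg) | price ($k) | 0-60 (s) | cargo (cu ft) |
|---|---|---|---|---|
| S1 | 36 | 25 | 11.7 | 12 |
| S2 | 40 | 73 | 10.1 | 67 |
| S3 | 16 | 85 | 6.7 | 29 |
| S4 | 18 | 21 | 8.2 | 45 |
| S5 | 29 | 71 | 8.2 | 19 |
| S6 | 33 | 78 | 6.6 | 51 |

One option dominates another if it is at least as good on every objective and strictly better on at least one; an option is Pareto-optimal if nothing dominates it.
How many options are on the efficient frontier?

5

S1: not dominated.
S2: not dominated (best fuel economy).
S3: dominated by S6 (fuel economy 33≥16, price 78≤85, 0-60 6.6≤6.7, cargo 51≥29).
S4: not dominated (best price).
S5: not dominated.
S6: not dominated (best 0-60).
Pareto-optimal: S1, S2, S4, S5, S6 → 5.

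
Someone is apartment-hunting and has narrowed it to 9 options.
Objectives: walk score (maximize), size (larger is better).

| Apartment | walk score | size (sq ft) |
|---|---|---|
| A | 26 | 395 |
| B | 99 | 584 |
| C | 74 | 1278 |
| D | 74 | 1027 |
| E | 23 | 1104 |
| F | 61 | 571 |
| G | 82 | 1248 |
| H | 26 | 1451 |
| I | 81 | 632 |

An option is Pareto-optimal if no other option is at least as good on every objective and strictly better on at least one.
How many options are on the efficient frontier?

A: dominated by B (walk score 99≥26, size 584≥395).
B: not dominated (best walk score).
C: not dominated.
D: dominated by C (walk score 74≥74, size 1278≥1027).
E: dominated by C (walk score 74≥23, size 1278≥1104).
F: dominated by B (walk score 99≥61, size 584≥571).
G: not dominated.
H: not dominated (best size).
I: dominated by G (walk score 82≥81, size 1248≥632).
Pareto-optimal: B, C, G, H → 4.

4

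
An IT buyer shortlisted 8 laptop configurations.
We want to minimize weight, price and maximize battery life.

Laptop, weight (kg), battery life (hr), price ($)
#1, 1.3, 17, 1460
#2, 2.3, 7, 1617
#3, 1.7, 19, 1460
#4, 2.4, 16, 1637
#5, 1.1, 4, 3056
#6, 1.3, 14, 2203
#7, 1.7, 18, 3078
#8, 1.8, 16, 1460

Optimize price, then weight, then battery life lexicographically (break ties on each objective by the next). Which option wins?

#1

First minimize price: best is 1460, kept {#1, #3, #8}.
Then minimize weight: best is 1.3, kept {#1}.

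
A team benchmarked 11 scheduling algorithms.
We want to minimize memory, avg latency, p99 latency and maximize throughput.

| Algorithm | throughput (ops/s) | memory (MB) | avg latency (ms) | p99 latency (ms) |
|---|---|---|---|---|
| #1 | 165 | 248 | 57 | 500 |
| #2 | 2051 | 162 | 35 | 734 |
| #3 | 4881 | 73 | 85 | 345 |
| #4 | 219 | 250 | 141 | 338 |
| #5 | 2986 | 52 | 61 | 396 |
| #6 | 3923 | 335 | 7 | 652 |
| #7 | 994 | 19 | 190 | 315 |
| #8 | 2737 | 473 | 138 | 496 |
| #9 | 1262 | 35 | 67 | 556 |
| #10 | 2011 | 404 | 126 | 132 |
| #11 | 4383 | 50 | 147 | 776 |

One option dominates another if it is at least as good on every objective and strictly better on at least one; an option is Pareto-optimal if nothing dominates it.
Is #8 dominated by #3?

Yes

#3 vs #8: throughput 4881≥2737, memory 73≤473, avg latency 85≤138, p99 latency 345≤496 — #3 is at least as good on every objective with at least one strict improvement.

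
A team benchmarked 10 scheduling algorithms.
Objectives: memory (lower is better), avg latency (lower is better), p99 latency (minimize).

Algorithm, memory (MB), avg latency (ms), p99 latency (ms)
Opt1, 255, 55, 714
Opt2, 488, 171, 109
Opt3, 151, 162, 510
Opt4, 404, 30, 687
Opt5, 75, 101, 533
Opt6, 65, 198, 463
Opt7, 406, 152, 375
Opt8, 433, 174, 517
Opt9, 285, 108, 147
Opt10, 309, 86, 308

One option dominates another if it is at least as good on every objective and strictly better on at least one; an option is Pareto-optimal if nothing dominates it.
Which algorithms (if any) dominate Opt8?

Opt3, Opt7, Opt9, Opt10

Opt3: memory 151≤433, avg latency 162≤174, p99 latency 510≤517 — dominates Opt8.
Opt7: memory 406≤433, avg latency 152≤174, p99 latency 375≤517 — dominates Opt8.
Opt9: memory 285≤433, avg latency 108≤174, p99 latency 147≤517 — dominates Opt8.
Opt10: memory 309≤433, avg latency 86≤174, p99 latency 308≤517 — dominates Opt8.
Others (Opt1, Opt2, Opt4, Opt5, Opt6) are each worse than Opt8 on at least one objective.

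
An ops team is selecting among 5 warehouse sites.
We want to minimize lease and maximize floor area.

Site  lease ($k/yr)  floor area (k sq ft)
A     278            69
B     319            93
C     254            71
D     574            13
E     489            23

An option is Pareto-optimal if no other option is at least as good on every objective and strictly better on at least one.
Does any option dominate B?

A: worse on floor area (69 vs 93).
C: worse on floor area (71 vs 93).
D: worse on lease (574 vs 319).
E: worse on lease (489 vs 319).
No option is at least as good as B on every objective and strictly better on one.

No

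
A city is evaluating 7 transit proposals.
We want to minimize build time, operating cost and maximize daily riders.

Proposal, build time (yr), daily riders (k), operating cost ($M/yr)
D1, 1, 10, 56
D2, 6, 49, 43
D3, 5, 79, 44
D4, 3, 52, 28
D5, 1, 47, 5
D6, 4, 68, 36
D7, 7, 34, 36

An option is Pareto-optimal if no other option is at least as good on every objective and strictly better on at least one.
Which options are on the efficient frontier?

D3, D4, D5, D6

D1: dominated by D5 (build time 1≤1, daily riders 47≥10, operating cost 5≤56).
D2: dominated by D4 (build time 3≤6, daily riders 52≥49, operating cost 28≤43).
D3: not dominated (best daily riders).
D4: not dominated.
D5: not dominated (best operating cost).
D6: not dominated.
D7: dominated by D4 (build time 3≤7, daily riders 52≥34, operating cost 28≤36).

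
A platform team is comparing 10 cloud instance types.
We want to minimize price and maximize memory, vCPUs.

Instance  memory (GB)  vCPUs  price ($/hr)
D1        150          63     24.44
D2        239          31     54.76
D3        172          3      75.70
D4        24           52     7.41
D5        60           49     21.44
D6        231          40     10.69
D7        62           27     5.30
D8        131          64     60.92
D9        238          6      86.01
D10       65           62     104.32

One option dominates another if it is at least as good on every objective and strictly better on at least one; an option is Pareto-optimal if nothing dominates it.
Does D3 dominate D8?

D3 vs D8: D3 is worse on vCPUs (3 vs 64), so it does not dominate D8.

No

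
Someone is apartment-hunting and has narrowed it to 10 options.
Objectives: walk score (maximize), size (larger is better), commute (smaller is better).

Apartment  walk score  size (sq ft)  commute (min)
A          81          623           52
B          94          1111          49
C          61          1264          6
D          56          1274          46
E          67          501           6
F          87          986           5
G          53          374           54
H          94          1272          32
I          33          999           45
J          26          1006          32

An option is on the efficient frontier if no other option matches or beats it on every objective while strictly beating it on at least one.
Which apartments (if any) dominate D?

none

A: worse on size (623 vs 1274).
B: worse on size (1111 vs 1274).
C: worse on size (1264 vs 1274).
E: worse on size (501 vs 1274).
F: worse on size (986 vs 1274).
G: worse on walk score (53 vs 56).
H: worse on size (1272 vs 1274).
I: worse on walk score (33 vs 56).
J: worse on walk score (26 vs 56).
No option dominates D.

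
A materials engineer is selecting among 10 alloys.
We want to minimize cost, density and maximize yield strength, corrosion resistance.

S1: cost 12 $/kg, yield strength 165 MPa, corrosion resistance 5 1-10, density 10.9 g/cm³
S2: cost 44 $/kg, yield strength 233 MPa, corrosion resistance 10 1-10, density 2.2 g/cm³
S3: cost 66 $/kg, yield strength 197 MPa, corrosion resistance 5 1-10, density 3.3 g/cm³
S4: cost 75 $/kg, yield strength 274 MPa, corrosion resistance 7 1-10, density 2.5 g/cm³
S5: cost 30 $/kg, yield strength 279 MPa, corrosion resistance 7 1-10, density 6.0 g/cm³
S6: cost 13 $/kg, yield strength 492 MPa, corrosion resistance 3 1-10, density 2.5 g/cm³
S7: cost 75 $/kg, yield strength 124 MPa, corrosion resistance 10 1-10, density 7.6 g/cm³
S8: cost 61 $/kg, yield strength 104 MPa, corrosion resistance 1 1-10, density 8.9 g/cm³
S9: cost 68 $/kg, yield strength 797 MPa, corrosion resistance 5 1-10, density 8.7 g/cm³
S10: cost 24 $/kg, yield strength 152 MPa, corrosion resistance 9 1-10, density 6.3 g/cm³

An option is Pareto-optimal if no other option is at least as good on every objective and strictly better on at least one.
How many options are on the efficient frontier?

7

S1: not dominated (best cost).
S2: not dominated (best density).
S3: dominated by S2 (cost 44≤66, yield strength 233≥197, corrosion resistance 10≥5, density 2.2≤3.3).
S4: not dominated.
S5: not dominated.
S6: not dominated.
S7: dominated by S2 (cost 44≤75, yield strength 233≥124, corrosion resistance 10≥10, density 2.2≤7.6).
S8: dominated by S2 (cost 44≤61, yield strength 233≥104, corrosion resistance 10≥1, density 2.2≤8.9).
S9: not dominated (best yield strength).
S10: not dominated.
Pareto-optimal: S1, S2, S4, S5, S6, S9, S10 → 7.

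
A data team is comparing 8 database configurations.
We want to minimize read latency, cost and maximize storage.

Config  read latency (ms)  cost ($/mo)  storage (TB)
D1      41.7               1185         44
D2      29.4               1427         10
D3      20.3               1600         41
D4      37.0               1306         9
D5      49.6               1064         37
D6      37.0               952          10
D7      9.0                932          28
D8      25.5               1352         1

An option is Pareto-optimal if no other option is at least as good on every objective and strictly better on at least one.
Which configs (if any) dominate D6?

D7: read latency 9.0≤37.0, cost 932≤952, storage 28≥10 — dominates D6.
Others (D1, D2, D3, D4, D5, D8) are each worse than D6 on at least one objective.

D7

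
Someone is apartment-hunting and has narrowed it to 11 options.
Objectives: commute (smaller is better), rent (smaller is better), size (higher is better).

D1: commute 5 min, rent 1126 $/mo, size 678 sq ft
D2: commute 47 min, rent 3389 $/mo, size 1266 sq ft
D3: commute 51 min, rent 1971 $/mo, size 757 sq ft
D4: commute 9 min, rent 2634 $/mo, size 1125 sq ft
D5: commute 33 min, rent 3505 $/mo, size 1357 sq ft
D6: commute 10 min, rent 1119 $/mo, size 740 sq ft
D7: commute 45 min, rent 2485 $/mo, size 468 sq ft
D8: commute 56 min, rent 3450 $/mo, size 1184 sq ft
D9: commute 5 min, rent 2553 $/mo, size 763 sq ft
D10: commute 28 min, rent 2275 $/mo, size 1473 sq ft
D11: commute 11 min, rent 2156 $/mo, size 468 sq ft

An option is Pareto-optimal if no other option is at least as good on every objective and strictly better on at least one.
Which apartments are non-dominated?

D1: not dominated.
D2: dominated by D10 (commute 28≤47, rent 2275≤3389, size 1473≥1266).
D3: not dominated.
D4: not dominated.
D5: dominated by D10 (commute 28≤33, rent 2275≤3505, size 1473≥1357).
D6: not dominated (best rent).
D7: dominated by D1 (commute 5≤45, rent 1126≤2485, size 678≥468).
D8: dominated by D2 (commute 47≤56, rent 3389≤3450, size 1266≥1184).
D9: not dominated.
D10: not dominated (best size).
D11: dominated by D1 (commute 5≤11, rent 1126≤2156, size 678≥468).

D1, D3, D4, D6, D9, D10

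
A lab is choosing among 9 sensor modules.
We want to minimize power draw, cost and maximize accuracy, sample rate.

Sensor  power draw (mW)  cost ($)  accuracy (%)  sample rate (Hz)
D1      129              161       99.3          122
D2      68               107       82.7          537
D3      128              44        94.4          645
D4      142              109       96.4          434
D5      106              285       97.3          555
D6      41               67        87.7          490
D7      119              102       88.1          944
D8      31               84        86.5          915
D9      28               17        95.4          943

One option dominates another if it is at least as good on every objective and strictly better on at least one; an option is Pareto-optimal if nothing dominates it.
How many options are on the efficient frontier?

D1: not dominated (best accuracy).
D2: dominated by D8 (power draw 31≤68, cost 84≤107, accuracy 86.5≥82.7, sample rate 915≥537).
D3: dominated by D9 (power draw 28≤128, cost 17≤44, accuracy 95.4≥94.4, sample rate 943≥645).
D4: not dominated.
D5: not dominated.
D6: dominated by D9 (power draw 28≤41, cost 17≤67, accuracy 95.4≥87.7, sample rate 943≥490).
D7: not dominated (best sample rate).
D8: dominated by D9 (power draw 28≤31, cost 17≤84, accuracy 95.4≥86.5, sample rate 943≥915).
D9: not dominated (best power draw).
Pareto-optimal: D1, D4, D5, D7, D9 → 5.

5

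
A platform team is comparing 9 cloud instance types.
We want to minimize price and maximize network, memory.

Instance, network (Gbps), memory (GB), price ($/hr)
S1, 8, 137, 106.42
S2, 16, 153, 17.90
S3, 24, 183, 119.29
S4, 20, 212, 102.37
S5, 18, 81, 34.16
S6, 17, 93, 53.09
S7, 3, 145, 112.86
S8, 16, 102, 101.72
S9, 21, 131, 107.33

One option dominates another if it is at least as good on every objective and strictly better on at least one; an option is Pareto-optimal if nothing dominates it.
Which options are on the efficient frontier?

S2, S3, S4, S5, S6, S9

S1: dominated by S2 (network 16≥8, memory 153≥137, price 17.90≤106.42).
S2: not dominated (best price).
S3: not dominated (best network).
S4: not dominated (best memory).
S5: not dominated.
S6: not dominated.
S7: dominated by S2 (network 16≥3, memory 153≥145, price 17.90≤112.86).
S8: dominated by S2 (network 16≥16, memory 153≥102, price 17.90≤101.72).
S9: not dominated.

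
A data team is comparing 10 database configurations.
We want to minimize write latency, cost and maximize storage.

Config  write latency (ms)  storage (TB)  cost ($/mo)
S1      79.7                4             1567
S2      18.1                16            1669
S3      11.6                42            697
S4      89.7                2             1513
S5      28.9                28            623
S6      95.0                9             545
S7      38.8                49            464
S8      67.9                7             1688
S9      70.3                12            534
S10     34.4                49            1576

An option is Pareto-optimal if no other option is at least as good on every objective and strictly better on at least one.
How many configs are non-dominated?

4

S1: dominated by S3 (write latency 11.6≤79.7, storage 42≥4, cost 697≤1567).
S2: dominated by S3 (write latency 11.6≤18.1, storage 42≥16, cost 697≤1669).
S3: not dominated (best write latency).
S4: dominated by S3 (write latency 11.6≤89.7, storage 42≥2, cost 697≤1513).
S5: not dominated.
S6: dominated by S7 (write latency 38.8≤95.0, storage 49≥9, cost 464≤545).
S7: not dominated (best cost).
S8: dominated by S2 (write latency 18.1≤67.9, storage 16≥7, cost 1669≤1688).
S9: dominated by S7 (write latency 38.8≤70.3, storage 49≥12, cost 464≤534).
S10: not dominated.
Pareto-optimal: S3, S5, S7, S10 → 4.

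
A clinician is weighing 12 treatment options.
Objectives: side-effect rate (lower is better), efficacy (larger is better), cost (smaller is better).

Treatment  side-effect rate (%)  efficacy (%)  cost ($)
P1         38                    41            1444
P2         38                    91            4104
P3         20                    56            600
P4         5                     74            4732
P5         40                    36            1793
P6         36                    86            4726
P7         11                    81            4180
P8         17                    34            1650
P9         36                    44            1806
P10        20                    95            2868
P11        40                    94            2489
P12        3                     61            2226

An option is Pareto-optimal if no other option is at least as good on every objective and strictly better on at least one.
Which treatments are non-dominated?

P1: dominated by P3 (side-effect rate 20≤38, efficacy 56≥41, cost 600≤1444).
P2: dominated by P10 (side-effect rate 20≤38, efficacy 95≥91, cost 2868≤4104).
P3: not dominated (best cost).
P4: not dominated.
P5: dominated by P1 (side-effect rate 38≤40, efficacy 41≥36, cost 1444≤1793).
P6: dominated by P10 (side-effect rate 20≤36, efficacy 95≥86, cost 2868≤4726).
P7: not dominated.
P8: not dominated.
P9: dominated by P3 (side-effect rate 20≤36, efficacy 56≥44, cost 600≤1806).
P10: not dominated (best efficacy).
P11: not dominated.
P12: not dominated (best side-effect rate).

P3, P4, P7, P8, P10, P11, P12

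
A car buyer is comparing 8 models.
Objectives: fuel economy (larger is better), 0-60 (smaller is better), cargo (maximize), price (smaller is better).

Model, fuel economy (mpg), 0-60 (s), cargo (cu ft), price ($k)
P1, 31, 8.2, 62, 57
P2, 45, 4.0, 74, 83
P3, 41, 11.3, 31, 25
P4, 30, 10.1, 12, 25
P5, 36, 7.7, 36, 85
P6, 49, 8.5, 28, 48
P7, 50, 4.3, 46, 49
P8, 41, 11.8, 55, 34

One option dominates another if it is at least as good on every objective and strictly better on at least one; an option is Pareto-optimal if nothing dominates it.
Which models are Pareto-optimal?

P1, P2, P3, P4, P6, P7, P8

P1: not dominated.
P2: not dominated (best 0-60).
P3: not dominated.
P4: not dominated.
P5: dominated by P2 (fuel economy 45≥36, 0-60 4.0≤7.7, cargo 74≥36, price 83≤85).
P6: not dominated.
P7: not dominated (best fuel economy).
P8: not dominated.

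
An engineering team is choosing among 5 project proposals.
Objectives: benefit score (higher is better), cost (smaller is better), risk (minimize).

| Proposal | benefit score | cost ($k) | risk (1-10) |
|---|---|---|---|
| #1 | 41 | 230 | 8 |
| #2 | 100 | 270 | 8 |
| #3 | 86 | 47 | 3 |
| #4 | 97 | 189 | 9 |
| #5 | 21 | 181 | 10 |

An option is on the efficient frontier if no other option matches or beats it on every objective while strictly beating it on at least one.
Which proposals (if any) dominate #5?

#3

#3: benefit score 86≥21, cost 47≤181, risk 3≤10 — dominates #5.
Others (#1, #2, #4) are each worse than #5 on at least one objective.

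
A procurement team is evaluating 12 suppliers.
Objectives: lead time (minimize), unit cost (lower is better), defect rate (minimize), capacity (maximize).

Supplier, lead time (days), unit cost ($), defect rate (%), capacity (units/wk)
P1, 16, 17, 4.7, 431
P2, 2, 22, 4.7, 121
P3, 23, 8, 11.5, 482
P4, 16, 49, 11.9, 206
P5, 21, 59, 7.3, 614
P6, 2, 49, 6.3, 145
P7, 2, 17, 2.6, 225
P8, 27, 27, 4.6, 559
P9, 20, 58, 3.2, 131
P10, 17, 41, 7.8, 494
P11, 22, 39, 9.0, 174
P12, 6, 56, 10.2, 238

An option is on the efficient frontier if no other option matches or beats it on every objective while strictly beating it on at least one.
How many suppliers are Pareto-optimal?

7

P1: not dominated.
P2: dominated by P7 (lead time 2≤2, unit cost 17≤22, defect rate 2.6≤4.7, capacity 225≥121).
P3: not dominated (best unit cost).
P4: dominated by P1 (lead time 16≤16, unit cost 17≤49, defect rate 4.7≤11.9, capacity 431≥206).
P5: not dominated (best capacity).
P6: dominated by P7 (lead time 2≤2, unit cost 17≤49, defect rate 2.6≤6.3, capacity 225≥145).
P7: not dominated (best defect rate).
P8: not dominated.
P9: dominated by P7 (lead time 2≤20, unit cost 17≤58, defect rate 2.6≤3.2, capacity 225≥131).
P10: not dominated.
P11: dominated by P1 (lead time 16≤22, unit cost 17≤39, defect rate 4.7≤9.0, capacity 431≥174).
P12: not dominated.
Pareto-optimal: P1, P3, P5, P7, P8, P10, P12 → 7.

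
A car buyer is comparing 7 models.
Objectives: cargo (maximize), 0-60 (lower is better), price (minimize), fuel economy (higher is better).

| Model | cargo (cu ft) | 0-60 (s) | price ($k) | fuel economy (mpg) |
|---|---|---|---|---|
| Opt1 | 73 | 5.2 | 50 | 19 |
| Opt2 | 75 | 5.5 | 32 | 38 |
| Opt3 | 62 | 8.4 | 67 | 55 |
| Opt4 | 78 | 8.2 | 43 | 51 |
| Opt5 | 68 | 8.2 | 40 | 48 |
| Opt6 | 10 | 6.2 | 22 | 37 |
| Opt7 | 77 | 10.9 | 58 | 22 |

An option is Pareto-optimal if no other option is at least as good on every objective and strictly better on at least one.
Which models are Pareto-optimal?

Opt1, Opt2, Opt3, Opt4, Opt5, Opt6

Opt1: not dominated (best 0-60).
Opt2: not dominated.
Opt3: not dominated (best fuel economy).
Opt4: not dominated (best cargo).
Opt5: not dominated.
Opt6: not dominated (best price).
Opt7: dominated by Opt4 (cargo 78≥77, 0-60 8.2≤10.9, price 43≤58, fuel economy 51≥22).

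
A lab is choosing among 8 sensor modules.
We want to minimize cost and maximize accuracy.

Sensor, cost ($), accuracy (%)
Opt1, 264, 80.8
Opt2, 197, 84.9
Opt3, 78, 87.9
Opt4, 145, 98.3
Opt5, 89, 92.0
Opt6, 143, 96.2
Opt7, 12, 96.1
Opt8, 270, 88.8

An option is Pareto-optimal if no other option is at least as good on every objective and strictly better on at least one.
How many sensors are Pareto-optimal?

3

Opt1: dominated by Opt2 (cost 197≤264, accuracy 84.9≥80.8).
Opt2: dominated by Opt3 (cost 78≤197, accuracy 87.9≥84.9).
Opt3: dominated by Opt7 (cost 12≤78, accuracy 96.1≥87.9).
Opt4: not dominated (best accuracy).
Opt5: dominated by Opt7 (cost 12≤89, accuracy 96.1≥92.0).
Opt6: not dominated.
Opt7: not dominated (best cost).
Opt8: dominated by Opt4 (cost 145≤270, accuracy 98.3≥88.8).
Pareto-optimal: Opt4, Opt6, Opt7 → 3.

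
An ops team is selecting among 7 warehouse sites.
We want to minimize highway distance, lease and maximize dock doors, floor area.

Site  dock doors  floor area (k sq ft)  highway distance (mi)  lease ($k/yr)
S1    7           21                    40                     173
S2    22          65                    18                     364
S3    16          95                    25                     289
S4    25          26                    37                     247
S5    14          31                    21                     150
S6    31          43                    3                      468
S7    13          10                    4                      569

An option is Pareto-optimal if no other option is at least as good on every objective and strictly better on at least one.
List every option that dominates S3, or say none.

none

S1: worse on dock doors (7 vs 16).
S2: worse on floor area (65 vs 95).
S4: worse on floor area (26 vs 95).
S5: worse on dock doors (14 vs 16).
S6: worse on floor area (43 vs 95).
S7: worse on dock doors (13 vs 16).
No option dominates S3.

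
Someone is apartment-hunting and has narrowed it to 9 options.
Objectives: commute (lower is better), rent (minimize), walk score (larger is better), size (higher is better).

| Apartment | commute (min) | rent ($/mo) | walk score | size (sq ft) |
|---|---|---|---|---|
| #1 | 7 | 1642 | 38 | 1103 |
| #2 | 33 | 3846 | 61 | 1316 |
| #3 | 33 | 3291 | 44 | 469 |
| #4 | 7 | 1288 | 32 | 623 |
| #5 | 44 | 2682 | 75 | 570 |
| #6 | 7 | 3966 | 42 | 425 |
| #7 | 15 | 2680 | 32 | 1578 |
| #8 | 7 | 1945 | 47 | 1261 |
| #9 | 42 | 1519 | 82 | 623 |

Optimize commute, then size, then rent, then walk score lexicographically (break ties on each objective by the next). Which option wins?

First minimize commute: best is 7, kept {#1, #4, #6, #8}.
Then maximize size: best is 1261, kept {#8}.

#8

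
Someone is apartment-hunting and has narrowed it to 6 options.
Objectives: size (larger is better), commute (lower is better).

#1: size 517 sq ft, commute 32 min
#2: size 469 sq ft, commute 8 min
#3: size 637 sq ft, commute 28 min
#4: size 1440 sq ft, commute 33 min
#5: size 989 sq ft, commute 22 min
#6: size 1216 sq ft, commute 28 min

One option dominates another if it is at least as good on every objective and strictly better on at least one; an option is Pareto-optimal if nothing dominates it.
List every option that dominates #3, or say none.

#5, #6

#5: size 989≥637, commute 22≤28 — dominates #3.
#6: size 1216≥637, commute 28≤28 — dominates #3.
Others (#1, #2, #4) are each worse than #3 on at least one objective.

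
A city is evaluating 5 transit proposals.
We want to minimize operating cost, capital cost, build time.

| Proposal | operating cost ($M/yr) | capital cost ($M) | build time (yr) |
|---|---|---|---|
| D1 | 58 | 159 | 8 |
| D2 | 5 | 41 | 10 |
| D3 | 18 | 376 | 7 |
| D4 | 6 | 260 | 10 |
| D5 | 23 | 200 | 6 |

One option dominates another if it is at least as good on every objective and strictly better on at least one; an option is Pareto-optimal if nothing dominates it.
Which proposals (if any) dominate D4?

D2: operating cost 5≤6, capital cost 41≤260, build time 10≤10 — dominates D4.
Others (D1, D3, D5) are each worse than D4 on at least one objective.

D2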